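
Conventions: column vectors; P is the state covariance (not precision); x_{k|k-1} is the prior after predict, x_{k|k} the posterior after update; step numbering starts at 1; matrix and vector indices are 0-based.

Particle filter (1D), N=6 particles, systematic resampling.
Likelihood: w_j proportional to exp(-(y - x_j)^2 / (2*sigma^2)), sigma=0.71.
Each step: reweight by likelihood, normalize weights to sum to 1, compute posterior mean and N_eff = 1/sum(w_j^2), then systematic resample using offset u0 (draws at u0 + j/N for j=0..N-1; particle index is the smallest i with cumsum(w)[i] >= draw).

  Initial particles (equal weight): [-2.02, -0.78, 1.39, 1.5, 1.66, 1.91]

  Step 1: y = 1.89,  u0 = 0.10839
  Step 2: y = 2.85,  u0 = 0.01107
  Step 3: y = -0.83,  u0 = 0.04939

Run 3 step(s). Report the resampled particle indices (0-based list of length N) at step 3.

resampled_idx = [0, 0, 0, 1, 1, 2]

step 1: w=[0.0000, 0.0002, 0.2174, 0.2396, 0.2643, 0.2785]  mean=1.6320  Neff=3.9672  idx=[2, 3, 3, 4, 5, 5]
step 2: w=[0.0791, 0.1074, 0.1074, 0.1608, 0.2726, 0.2726]  mean=1.7406  Neff=4.9055  idx=[0, 1, 3, 4, 4, 5]
step 3: w=[0.4707, 0.2865, 0.1333, 0.0365, 0.0365, 0.0365]  mean=1.5144  Neff=3.0724  idx=[0, 0, 0, 1, 1, 2]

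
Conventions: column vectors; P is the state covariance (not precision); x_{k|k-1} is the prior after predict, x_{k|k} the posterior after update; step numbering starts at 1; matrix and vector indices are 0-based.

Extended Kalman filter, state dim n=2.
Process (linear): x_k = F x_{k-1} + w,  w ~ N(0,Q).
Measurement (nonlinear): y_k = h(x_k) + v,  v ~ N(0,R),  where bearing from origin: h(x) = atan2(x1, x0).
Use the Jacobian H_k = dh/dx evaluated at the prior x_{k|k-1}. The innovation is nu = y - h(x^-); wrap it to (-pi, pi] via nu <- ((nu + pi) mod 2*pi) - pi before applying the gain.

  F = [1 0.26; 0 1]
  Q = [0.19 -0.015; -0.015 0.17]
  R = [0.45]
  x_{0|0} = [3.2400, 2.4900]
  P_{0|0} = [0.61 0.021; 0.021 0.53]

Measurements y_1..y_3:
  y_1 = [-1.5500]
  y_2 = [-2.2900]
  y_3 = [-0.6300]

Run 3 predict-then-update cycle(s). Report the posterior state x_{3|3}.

step 1: x^-=[3.8874, 2.4900]  P^-=[0.8467 0.1438; 0.1438 0.7000]  H_jac=[-0.1168 0.1824]  S=[0.4787]  K=[-0.1519; 0.2316]  nu=[-2.1197]  x^+=[4.2093, 1.9990]  P^+=[0.8357 0.1606; 0.1606 0.6743]
step 2: x^-=[4.7291, 1.9990]  P^-=[1.1548 0.3210; 0.3210 0.8443]  H_jac=[-0.0758 0.1794]  S=[0.4751]  K=[-0.0631; 0.2676]  nu=[-2.6899]  x^+=[4.8989, 1.2792]  P^+=[1.1529 0.3290; 0.3290 0.8103]
step 3: x^-=[5.2315, 1.2792]  P^-=[1.5688 0.5247; 0.5247 0.9803]  H_jac=[-0.0441 0.1804]  S=[0.4766]  K=[0.0534; 0.3224]  nu=[-0.8698]  x^+=[5.1850, 0.9987]  P^+=[1.5674 0.5165; 0.5165 0.9307]

x_post = [5.1850, 0.9987]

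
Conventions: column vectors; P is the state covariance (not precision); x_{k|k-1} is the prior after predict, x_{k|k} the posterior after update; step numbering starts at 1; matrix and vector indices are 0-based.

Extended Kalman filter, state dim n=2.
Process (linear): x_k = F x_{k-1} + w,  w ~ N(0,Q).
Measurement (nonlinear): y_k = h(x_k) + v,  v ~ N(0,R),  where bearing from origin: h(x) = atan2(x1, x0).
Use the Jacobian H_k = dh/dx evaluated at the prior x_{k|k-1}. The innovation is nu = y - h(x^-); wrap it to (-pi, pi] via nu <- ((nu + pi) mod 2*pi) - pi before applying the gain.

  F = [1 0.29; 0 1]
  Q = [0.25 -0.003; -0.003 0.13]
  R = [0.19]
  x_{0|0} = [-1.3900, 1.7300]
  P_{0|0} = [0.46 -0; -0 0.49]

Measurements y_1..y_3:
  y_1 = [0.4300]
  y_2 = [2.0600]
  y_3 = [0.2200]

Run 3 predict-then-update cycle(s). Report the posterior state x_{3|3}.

x_post = [2.1776, 2.7726]

step 1: x^-=[-0.8883, 1.7300]  P^-=[0.7512 0.1391; 0.1391 0.6200]  H_jac=[-0.4574 -0.2349]  S=[0.4113]  K=[-0.9149; -0.5088]  nu=[-1.6152]  x^+=[0.5895, 2.5518]  P^+=[0.4069 -0.0524; -0.0524 0.5135]
step 2: x^-=[1.3295, 2.5518]  P^-=[0.6697 0.0936; 0.0936 0.6435]  H_jac=[-0.3082 0.1606]  S=[0.2610]  K=[-0.7335; 0.2855]  nu=[0.9695]  x^+=[0.6184, 2.8286]  P^+=[0.5294 0.1482; 0.1482 0.6223]
step 3: x^-=[1.4387, 2.8286]  P^-=[0.9177 0.3257; 0.3257 0.7523]  H_jac=[-0.2809 0.1429]  S=[0.2516]  K=[-0.8395; 0.0636]  nu=[-0.8803]  x^+=[2.1776, 2.7726]  P^+=[0.7403 0.3391; 0.3391 0.7512]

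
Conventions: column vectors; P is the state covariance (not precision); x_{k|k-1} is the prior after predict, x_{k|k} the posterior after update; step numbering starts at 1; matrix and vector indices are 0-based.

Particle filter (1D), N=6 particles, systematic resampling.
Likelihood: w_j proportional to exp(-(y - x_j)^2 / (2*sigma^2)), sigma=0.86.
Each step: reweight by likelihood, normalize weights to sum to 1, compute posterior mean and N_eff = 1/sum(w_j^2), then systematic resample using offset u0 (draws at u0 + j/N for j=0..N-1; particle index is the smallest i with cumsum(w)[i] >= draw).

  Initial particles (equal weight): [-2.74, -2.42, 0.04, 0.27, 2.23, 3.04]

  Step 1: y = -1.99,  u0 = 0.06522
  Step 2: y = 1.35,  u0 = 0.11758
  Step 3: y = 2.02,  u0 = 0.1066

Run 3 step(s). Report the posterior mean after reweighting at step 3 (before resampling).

post_mean = -2.4285

step 1: w=[0.4120, 0.5318, 0.0372, 0.0191, 0.0000, 0.0000]  mean=-2.4091  Neff=2.2014  idx=[0, 0, 0, 1, 1, 1]
step 2: w=[0.0515, 0.0515, 0.0515, 0.2819, 0.2819, 0.2819]  mean=-2.4694  Neff=4.0603  idx=[2, 3, 4, 4, 5, 5]
step 3: w=[0.0266, 0.1947, 0.1947, 0.1947, 0.1947, 0.1947]  mean=-2.4285  Neff=5.2574  idx=[1, 2, 3, 3, 4, 5]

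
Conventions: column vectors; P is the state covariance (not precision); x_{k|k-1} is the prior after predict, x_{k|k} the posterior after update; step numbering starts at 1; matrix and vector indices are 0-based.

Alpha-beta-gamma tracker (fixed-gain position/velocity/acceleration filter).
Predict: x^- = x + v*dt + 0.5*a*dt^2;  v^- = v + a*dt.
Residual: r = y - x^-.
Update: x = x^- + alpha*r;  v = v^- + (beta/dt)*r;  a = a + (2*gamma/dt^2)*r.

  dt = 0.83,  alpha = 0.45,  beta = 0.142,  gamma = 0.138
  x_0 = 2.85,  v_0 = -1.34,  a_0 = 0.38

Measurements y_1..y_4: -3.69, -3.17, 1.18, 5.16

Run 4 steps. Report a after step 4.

a_post = 5.6153

step 1: x_pred=1.8687  r=-5.5587  x^+=-0.6327  v^+=-1.9756  a^+=-1.8470
step 2: x_pred=-2.9087  r=-0.2613  x^+=-3.0263  v^+=-3.5533  a^+=-1.9517
step 3: x_pred=-6.6478  r=7.8278  x^+=-3.1253  v^+=-3.8341  a^+=1.1844
step 4: x_pred=-5.8996  r=11.0596  x^+=-0.9228  v^+=-0.9589  a^+=5.6153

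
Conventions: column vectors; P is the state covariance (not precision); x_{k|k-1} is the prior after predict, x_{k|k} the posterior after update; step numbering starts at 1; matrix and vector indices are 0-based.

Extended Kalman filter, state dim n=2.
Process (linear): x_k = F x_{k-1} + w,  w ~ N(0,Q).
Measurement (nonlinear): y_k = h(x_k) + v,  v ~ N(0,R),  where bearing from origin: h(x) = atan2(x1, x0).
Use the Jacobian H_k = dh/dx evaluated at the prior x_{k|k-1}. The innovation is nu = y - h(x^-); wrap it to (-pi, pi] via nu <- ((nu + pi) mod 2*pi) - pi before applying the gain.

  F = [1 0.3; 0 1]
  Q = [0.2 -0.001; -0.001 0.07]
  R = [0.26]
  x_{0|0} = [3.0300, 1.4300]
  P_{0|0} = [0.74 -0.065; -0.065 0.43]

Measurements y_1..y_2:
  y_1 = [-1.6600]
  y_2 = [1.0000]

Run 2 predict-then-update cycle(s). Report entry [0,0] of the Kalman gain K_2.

step 1: x^-=[3.4590, 1.4300]  P^-=[0.9397 0.0630; 0.0630 0.5000]  H_jac=[-0.1021 0.2469]  S=[0.2971]  K=[-0.2705; 0.3939]  nu=[-2.0520]  x^+=[4.0141, 0.6217]  P^+=[0.9180 0.0947; 0.0947 0.4539]
step 2: x^-=[4.2006, 0.6217]  P^-=[1.2156 0.2298; 0.2298 0.5239]  H_jac=[-0.0345 0.2330]  S=[0.2862]  K=[0.0406; 0.3988]  nu=[0.8531]  x^+=[4.2352, 0.9619]  P^+=[1.2151 0.2252; 0.2252 0.4784]

K[0,0] = 0.0406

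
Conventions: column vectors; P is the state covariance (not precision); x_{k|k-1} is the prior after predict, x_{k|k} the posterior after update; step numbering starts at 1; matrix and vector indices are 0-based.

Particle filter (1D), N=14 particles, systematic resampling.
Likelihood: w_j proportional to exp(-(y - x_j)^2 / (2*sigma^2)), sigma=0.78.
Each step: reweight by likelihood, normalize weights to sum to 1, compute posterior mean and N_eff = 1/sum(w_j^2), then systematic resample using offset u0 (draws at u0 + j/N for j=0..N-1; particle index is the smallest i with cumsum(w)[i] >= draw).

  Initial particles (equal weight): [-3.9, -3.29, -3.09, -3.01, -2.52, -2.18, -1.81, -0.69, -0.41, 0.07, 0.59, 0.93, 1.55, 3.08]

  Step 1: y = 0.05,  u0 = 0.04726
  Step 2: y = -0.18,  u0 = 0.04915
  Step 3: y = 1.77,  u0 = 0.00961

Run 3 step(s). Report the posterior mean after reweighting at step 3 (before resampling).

step 1: w=[0.0000, 0.0000, 0.0001, 0.0001, 0.0011, 0.0042, 0.0144, 0.1581, 0.2084, 0.2479, 0.1952, 0.1312, 0.0390, 0.0001]  mean=0.0823  Neff=5.3478  idx=[7, 7, 8, 8, 8, 9, 9, 9, 9, 10, 10, 11, 11, 12]
step 2: w=[0.0782, 0.0782, 0.0927, 0.0927, 0.0927, 0.0920, 0.0920, 0.0920, 0.0920, 0.0595, 0.0595, 0.0352, 0.0352, 0.0083]  mean=-0.0477  Neff=12.2745  idx=[0, 1, 2, 3, 3, 4, 5, 6, 7, 7, 8, 9, 10, 12]
step 3: w=[0.0039, 0.0039, 0.0115, 0.0115, 0.0115, 0.0115, 0.0530, 0.0530, 0.0530, 0.0530, 0.0530, 0.1813, 0.1813, 0.3188]  mean=0.5048  Neff=5.4946  idx=[2, 6, 7, 9, 10, 11, 11, 12, 12, 12, 13, 13, 13, 13]

post_mean = 0.5048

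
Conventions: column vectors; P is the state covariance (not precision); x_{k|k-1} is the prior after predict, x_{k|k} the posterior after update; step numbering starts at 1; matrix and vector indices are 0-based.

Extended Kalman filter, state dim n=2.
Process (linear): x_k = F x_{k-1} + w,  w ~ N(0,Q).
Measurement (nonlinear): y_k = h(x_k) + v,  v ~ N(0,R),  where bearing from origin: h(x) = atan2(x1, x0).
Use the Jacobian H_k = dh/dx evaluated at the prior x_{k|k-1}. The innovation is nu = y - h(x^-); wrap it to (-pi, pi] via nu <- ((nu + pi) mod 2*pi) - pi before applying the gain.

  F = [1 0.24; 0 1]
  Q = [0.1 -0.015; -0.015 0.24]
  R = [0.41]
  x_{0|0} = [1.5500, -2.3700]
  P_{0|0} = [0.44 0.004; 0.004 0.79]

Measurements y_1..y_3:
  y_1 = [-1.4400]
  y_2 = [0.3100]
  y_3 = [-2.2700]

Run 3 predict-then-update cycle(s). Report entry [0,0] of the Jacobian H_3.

H_jac[0,0] = 0.4523

step 1: x^-=[0.9812, -2.3700]  P^-=[0.5874 0.1786; 0.1786 1.0300]  H_jac=[0.3602 0.1491]  S=[0.5283]  K=[0.4509; 0.4125]  nu=[-0.2617]  x^+=[0.8632, -2.4780]  P^+=[0.4800 0.0803; 0.0803 0.9401]
step 2: x^-=[0.2685, -2.4780]  P^-=[0.6727 0.2910; 0.2910 1.1801]  H_jac=[0.3989 0.0432]  S=[0.5293]  K=[0.5307; 0.3156]  nu=[1.7729]  x^+=[1.2094, -1.9184]  P^+=[0.5236 0.2023; 0.2023 1.1274]
step 3: x^-=[0.7490, -1.9184]  P^-=[0.7857 0.4579; 0.4579 1.3674]  H_jac=[0.4523 0.1766]  S=[0.6865]  K=[0.6354; 0.6534]  nu=[-1.0714]  x^+=[0.0682, -2.6185]  P^+=[0.5085 0.1728; 0.1728 1.0743]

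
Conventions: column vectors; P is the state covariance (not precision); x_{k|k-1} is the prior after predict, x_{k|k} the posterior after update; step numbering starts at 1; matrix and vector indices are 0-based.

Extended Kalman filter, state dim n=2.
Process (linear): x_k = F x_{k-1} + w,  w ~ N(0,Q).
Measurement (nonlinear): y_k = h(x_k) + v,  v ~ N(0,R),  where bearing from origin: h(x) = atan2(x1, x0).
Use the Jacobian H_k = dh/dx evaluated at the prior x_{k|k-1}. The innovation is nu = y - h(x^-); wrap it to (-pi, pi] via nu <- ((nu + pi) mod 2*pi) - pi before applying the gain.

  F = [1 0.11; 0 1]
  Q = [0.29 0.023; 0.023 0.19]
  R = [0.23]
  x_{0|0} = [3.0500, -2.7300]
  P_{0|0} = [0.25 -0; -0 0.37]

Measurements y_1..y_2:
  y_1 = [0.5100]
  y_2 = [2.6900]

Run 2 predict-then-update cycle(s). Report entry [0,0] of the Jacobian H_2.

H_jac[0,0] = 0.1561

step 1: x^-=[2.7497, -2.7300]  P^-=[0.5445 0.0637; 0.0637 0.5600]  H_jac=[0.1818 0.1831]  S=[0.2710]  K=[0.4083; 0.4212]  nu=[1.2918]  x^+=[3.2772, -2.1860]  P^+=[0.4993 0.0171; 0.0171 0.5119]
step 2: x^-=[3.0367, -2.1860]  P^-=[0.7992 0.0964; 0.0964 0.7019]  H_jac=[0.1561 0.2169]  S=[0.2890]  K=[0.5041; 0.5788]  nu=[-2.9693]  x^+=[1.5399, -3.9047]  P^+=[0.7258 0.0121; 0.0121 0.6051]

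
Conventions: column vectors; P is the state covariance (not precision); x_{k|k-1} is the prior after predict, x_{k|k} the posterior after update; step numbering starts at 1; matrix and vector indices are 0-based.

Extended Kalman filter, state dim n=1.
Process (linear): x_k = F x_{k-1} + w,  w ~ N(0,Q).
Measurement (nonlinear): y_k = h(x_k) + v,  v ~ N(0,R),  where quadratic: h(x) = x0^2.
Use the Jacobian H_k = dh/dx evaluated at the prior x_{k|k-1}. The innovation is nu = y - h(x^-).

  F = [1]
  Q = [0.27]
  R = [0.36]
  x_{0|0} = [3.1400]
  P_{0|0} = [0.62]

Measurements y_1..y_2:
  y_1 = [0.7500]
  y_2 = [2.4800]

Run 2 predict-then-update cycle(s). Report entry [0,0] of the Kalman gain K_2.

step 1: x^-=[3.1400]  P^-=[0.8900]  H_jac=[6.2800]  S=[35.4602]  K=[0.1576]  nu=[-9.1096]  x^+=[1.7042]  P^+=[0.0090]
step 2: x^-=[1.7042]  P^-=[0.2790]  H_jac=[3.4083]  S=[3.6014]  K=[0.2641]  nu=[-0.4241]  x^+=[1.5922]  P^+=[0.0279]

K[0,0] = 0.2641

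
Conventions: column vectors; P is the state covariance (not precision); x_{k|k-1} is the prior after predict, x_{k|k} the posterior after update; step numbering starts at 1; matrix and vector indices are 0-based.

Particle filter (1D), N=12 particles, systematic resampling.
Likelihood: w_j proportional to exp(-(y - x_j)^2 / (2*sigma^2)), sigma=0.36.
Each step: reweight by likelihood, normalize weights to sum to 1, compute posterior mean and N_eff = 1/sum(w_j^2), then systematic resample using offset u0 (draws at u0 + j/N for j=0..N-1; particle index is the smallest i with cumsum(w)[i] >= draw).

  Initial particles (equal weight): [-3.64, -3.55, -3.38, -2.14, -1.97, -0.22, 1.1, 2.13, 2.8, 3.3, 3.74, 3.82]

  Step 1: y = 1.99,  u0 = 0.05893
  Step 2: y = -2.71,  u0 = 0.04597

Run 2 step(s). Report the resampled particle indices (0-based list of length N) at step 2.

resampled_idx = [0, 1, 2, 3, 4, 5, 6, 6, 7, 8, 9, 10]

step 1: w=[0.0000, 0.0000, 0.0000, 0.0000, 0.0000, 0.0000, 0.0446, 0.8787, 0.0754, 0.0013, 0.0000, 0.0000]  mean=2.1361  Neff=1.2824  idx=[7, 7, 7, 7, 7, 7, 7, 7, 7, 7, 7, 8]
step 2: w=[0.0909, 0.0909, 0.0909, 0.0909, 0.0909, 0.0909, 0.0909, 0.0909, 0.0909, 0.0909, 0.0909, 0.0000]  mean=2.1300  Neff=11.0000  idx=[0, 1, 2, 3, 4, 5, 6, 6, 7, 8, 9, 10]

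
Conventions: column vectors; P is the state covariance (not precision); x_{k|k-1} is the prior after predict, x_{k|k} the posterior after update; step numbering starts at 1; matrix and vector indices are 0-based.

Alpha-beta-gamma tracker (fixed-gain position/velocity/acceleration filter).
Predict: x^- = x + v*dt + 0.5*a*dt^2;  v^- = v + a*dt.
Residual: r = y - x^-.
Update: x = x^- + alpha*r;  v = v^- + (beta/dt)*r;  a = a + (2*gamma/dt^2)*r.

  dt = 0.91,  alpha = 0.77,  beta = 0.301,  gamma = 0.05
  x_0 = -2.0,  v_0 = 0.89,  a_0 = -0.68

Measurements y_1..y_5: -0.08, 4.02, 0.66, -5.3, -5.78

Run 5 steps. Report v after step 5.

v_post = -3.4356

step 1: x_pred=-1.4717  r=1.3917  x^+=-0.4001  v^+=0.7315  a^+=-0.5119
step 2: x_pred=0.0536  r=3.9664  x^+=3.1077  v^+=1.5776  a^+=-0.0330
step 3: x_pred=4.5297  r=-3.8697  x^+=1.5500  v^+=0.2676  a^+=-0.5003
step 4: x_pred=1.5864  r=-6.8864  x^+=-3.7161  v^+=-2.4654  a^+=-1.3319
step 5: x_pred=-6.5111  r=0.7311  x^+=-5.9482  v^+=-3.4356  a^+=-1.2436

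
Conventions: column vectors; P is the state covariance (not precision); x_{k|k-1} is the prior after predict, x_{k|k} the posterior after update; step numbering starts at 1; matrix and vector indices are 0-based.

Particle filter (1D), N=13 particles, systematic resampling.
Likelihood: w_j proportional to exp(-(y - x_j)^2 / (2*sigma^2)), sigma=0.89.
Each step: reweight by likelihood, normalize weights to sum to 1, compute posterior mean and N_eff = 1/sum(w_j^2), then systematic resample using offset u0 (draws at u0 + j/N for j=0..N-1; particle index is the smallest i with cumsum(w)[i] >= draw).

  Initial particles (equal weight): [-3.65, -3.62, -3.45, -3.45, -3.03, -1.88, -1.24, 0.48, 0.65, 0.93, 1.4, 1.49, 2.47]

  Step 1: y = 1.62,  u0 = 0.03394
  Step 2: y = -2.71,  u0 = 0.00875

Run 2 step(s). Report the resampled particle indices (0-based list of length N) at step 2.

resampled_idx = [0, 0, 0, 0, 0, 0, 1, 1, 1, 2, 2, 3, 4]

step 1: w=[0.0000, 0.0000, 0.0000, 0.0000, 0.0000, 0.0001, 0.0013, 0.1016, 0.1275, 0.1709, 0.2239, 0.2284, 0.1463]  mean=1.3038  Neff=5.5717  idx=[7, 8, 8, 9, 9, 10, 10, 10, 11, 11, 11, 12, 12]
step 2: w=[0.4259, 0.2109, 0.2109, 0.0612, 0.0612, 0.0061, 0.0061, 0.0061, 0.0038, 0.0038, 0.0038, 0.0000, 0.0000]  mean=0.6354  Neff=3.5973  idx=[0, 0, 0, 0, 0, 0, 1, 1, 1, 2, 2, 3, 4]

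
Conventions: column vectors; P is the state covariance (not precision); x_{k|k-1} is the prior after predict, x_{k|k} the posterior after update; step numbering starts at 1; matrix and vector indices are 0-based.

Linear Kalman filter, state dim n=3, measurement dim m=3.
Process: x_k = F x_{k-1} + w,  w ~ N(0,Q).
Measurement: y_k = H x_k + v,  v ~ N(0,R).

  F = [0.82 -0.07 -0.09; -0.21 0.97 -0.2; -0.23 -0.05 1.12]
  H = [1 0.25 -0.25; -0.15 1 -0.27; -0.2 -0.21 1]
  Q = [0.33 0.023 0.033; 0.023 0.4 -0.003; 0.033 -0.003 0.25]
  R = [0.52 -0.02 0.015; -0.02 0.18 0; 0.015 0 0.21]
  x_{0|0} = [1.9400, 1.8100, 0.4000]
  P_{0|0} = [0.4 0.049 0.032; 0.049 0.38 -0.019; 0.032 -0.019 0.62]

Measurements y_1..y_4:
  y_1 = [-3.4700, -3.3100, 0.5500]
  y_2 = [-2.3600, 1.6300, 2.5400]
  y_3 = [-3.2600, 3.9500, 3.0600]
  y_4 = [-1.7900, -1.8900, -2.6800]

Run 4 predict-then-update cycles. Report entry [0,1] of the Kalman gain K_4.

step 1: x^-=[1.4281, 1.2683, -0.0887]  P^-=[0.5953 -0.0241 -0.0734; -0.0241 0.7901 -0.1783; -0.0734 -0.1783 1.0366]  S=[1.2764 0.2087 -0.5294; 0.2087 1.1566 -0.6052; -0.5294 -0.6052 1.4075]  K=[0.4954 -0.1838 -0.0258; 0.0976 0.7784 0.1303; 0.0305 0.0241 0.7954]  nu=[-5.2374, -4.3880, 1.1907]  x^+=[-0.3906, -2.5034, 0.5929]  P^+=[0.2722 0.0139 0.0594; 0.0139 0.1577 0.0647; 0.0594 0.0647 0.1930]
step 2: x^-=[-0.1984, -2.4648, 0.8790]  P^-=[0.5059 -0.0332 0.0134; -0.0332 0.5423 0.0161; 0.0134 0.0161 0.4693]  S=[1.0638 0.0312 -0.2044; 0.0312 0.7703 -0.2041; -0.2044 -0.2041 0.7086]  K=[0.4639 -0.1731 -0.0301; 0.0918 0.7298 0.1081; 0.0344 0.0306 0.6725]  nu=[-1.3257, 4.3024, 1.1037]  x^+=[-1.5912, 0.6727, 1.7073]  P^+=[0.2547 0.0124 0.0542; 0.0124 0.1469 0.0574; 0.0542 0.0574 0.1646]
step 3: x^-=[-1.5056, 0.6452, 2.2445]  P^-=[0.4946 -0.0299 0.0152; -0.0299 0.5333 0.0153; 0.0152 0.0153 0.4363]  S=[1.0507 0.0314 -0.1926; 0.0314 0.7581 -0.1952; -0.1926 -0.1952 0.6746]  K=[0.4590 -0.1702 -0.0330; 0.0918 0.7263 0.1019; 0.0336 0.0292 0.6556]  nu=[-1.3546, 3.6850, 0.6499]  x^+=[-2.7760, 3.2635, 2.7326]  P^+=[0.2518 0.0122 0.0529; 0.0122 0.1458 0.0558; 0.0529 0.0558 0.1605]
step 4: x^-=[-2.7507, 3.2020, 3.5358]  P^-=[0.4928 -0.0292 0.0151; -0.0292 0.5325 0.0148; 0.0151 0.0148 0.4318]  S=[1.0491 0.0320 -0.1916; 0.0320 0.7571 -0.1945; -0.1916 -0.1945 0.6703]  K=[0.4582 -0.1697 -0.0337; 0.0918 0.7259 0.1008; 0.0333 0.0289 0.6530]  nu=[1.0441, -4.5500, -6.0935]  x^+=[-1.2951, -0.6194, -0.5397]  P^+=[0.2513 0.0122 0.0526; 0.0122 0.1457 0.0556; 0.0526 0.0556 0.1598]

K[0,1] = -0.1697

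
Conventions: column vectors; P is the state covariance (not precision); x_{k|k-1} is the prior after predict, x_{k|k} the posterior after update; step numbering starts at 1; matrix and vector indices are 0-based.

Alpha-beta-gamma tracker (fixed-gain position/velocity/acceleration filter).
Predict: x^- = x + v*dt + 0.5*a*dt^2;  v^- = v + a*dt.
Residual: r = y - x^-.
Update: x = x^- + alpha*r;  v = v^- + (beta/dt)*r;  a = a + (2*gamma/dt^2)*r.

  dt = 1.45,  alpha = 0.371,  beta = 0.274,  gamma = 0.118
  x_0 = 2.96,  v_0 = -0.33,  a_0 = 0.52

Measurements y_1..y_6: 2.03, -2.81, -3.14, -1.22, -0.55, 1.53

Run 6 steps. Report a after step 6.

a_post = 1.0537

step 1: x_pred=3.0282  r=-0.9982  x^+=2.6578  v^+=0.2354  a^+=0.4080
step 2: x_pred=3.4280  r=-6.2380  x^+=1.1137  v^+=-0.3518  a^+=-0.2922
step 3: x_pred=0.2963  r=-3.4363  x^+=-0.9786  v^+=-1.4249  a^+=-0.6780
step 4: x_pred=-3.7574  r=2.5374  x^+=-2.8160  v^+=-1.9285  a^+=-0.3931
step 5: x_pred=-6.0256  r=5.4756  x^+=-3.9942  v^+=-1.4638  a^+=0.2215
step 6: x_pred=-5.8839  r=7.4139  x^+=-3.1333  v^+=0.2583  a^+=1.0537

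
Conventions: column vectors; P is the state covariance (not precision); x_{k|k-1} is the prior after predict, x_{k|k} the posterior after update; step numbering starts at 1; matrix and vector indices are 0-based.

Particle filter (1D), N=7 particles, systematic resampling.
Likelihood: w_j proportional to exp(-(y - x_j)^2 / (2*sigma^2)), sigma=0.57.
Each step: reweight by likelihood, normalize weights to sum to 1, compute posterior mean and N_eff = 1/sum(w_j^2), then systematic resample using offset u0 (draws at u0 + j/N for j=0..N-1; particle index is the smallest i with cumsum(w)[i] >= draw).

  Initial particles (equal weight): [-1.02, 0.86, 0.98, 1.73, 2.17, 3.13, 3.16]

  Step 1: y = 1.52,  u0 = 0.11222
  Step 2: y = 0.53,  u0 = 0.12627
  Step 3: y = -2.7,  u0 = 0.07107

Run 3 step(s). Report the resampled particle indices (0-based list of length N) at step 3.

resampled_idx = [0, 0, 1, 1, 1, 3, 5]

step 1: w=[0.0000, 0.1937, 0.2418, 0.3538, 0.1976, 0.0070, 0.0060]  mean=1.4855  Neff=3.8415  idx=[1, 2, 2, 3, 3, 4, 4]
step 2: w=[0.3303, 0.2860, 0.2860, 0.0426, 0.0426, 0.0062, 0.0062]  mean=1.0191  Neff=3.6174  idx=[0, 0, 1, 1, 2, 2, 4]
step 3: w=[0.3278, 0.3278, 0.0861, 0.0861, 0.0861, 0.0861, 0.0000]  mean=0.9013  Neff=4.0888  idx=[0, 0, 1, 1, 1, 3, 5]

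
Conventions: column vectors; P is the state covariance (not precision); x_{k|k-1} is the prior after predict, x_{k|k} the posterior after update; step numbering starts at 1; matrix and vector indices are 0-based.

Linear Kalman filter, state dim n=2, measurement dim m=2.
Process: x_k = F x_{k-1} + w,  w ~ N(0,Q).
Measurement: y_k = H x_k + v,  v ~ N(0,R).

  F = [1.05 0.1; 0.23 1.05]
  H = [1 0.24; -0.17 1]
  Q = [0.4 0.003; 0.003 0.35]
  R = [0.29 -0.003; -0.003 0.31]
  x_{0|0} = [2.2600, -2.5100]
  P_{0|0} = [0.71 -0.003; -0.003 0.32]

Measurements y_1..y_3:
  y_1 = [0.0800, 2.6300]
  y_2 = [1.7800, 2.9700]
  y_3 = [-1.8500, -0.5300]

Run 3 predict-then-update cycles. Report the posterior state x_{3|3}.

step 1: x^-=[2.1220, -2.1157]  P^-=[1.1853 0.2047; 0.2047 0.7389]  S=[1.6162 0.1692; 0.1692 1.0136]  K=[0.7771 -0.1266; 0.1666 0.6669]  nu=[-1.5342, 5.1064]  x^+=[0.2835, 1.0341]  P^+=[0.2265 -0.0031; -0.0031 0.2057]
step 2: x^-=[0.4011, 1.1510]  P^-=[0.6511 0.0758; 0.0758 0.5873]  S=[1.0113 0.1000; 0.1000 0.8903]  K=[0.6731 -0.1148; 0.1523 0.6281]  nu=[1.1026, 1.8871]  x^+=[0.9268, 2.5042]  P^+=[0.1966 -0.0042; -0.0042 0.1935]
step 3: x^-=[1.2236, 2.8425]  P^-=[0.6178 0.0661; 0.0661 0.5717]  S=[0.9724 0.0926; 0.0926 0.8771]  K=[0.6625 -0.1143; 0.1497 0.6232]  nu=[-3.7558, -3.1645]  x^+=[-0.9028, 0.3080]  P^+=[0.1935 -0.0045; -0.0045 0.1920]

x_post = [-0.9028, 0.3080]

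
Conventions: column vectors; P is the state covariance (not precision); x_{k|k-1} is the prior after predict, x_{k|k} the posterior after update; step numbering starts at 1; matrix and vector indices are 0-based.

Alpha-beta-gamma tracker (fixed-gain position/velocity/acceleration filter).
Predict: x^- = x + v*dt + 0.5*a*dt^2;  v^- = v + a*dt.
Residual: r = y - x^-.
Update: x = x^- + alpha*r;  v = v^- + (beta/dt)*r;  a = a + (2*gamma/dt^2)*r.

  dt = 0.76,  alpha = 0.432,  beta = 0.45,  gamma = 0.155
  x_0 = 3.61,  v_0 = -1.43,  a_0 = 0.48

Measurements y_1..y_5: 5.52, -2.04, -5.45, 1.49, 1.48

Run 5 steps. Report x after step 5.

x_post = -3.3769

step 1: x_pred=2.6618  r=2.8582  x^+=3.8966  v^+=0.6271  a^+=2.0140
step 2: x_pred=4.9548  r=-6.9948  x^+=1.9331  v^+=-1.9839  a^+=-1.7402
step 3: x_pred=-0.0773  r=-5.3727  x^+=-2.3983  v^+=-6.4876  a^+=-4.6237
step 4: x_pred=-8.6642  r=10.1542  x^+=-4.2776  v^+=-3.9893  a^+=0.8261
step 5: x_pred=-7.0709  r=8.5509  x^+=-3.3769  v^+=1.7015  a^+=5.4154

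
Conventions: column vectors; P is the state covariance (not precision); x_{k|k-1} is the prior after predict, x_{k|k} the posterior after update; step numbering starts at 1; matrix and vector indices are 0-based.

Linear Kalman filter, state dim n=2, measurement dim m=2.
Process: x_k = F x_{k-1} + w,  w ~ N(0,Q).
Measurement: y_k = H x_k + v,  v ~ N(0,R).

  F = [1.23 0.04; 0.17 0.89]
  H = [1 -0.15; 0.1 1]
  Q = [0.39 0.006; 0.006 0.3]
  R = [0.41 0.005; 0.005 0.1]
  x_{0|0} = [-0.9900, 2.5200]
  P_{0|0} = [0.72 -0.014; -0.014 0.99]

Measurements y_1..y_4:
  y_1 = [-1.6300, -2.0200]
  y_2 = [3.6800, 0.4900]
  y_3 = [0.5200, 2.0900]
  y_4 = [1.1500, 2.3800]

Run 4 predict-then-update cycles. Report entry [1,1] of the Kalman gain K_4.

K[1,1] = 0.7760

step 1: x^-=[-1.1169, 2.0745]  P^-=[1.4795 0.1764; 0.1764 1.1008]  S=[1.8613 0.1616; 0.1616 1.2508]  K=[0.7667 0.1603; -0.0724 0.9035]  nu=[-0.2019, -3.9828]  x^+=[-1.9100, -1.5092]  P^+=[0.3134 -0.0115; -0.0115 0.0911]
step 2: x^-=[-2.4096, -1.6679]  P^-=[0.8632 0.0621; 0.0621 0.3778]  S=[1.2631 0.0959; 0.0959 0.4988]  K=[0.6631 0.1702; -0.0549 0.7803]  nu=[5.8395, 2.3989]  x^+=[1.8709, -0.1166]  P^+=[0.2717 -0.0068; -0.0068 0.0784]
step 3: x^-=[2.2966, 0.2143]  P^-=[0.8005 0.0581; 0.0581 0.3679]  S=[1.2014 0.0871; 0.0871 0.4875]  K=[0.6469 0.1678; -0.0538 0.7762]  nu=[-1.7444, 1.6460]  x^+=[1.4442, 1.5859]  P^+=[0.2651 -0.0065; -0.0065 0.0780]
step 4: x^-=[1.8398, 1.6569]  P^-=[0.7906 0.0571; 0.0571 0.3675]  S=[1.1917 0.0851; 0.0851 0.4868]  K=[0.6443 0.1669; -0.0538 0.7760]  nu=[-0.4413, 0.5391]  x^+=[1.6455, 2.0990]  P^+=[0.2640 -0.0065; -0.0065 0.0780]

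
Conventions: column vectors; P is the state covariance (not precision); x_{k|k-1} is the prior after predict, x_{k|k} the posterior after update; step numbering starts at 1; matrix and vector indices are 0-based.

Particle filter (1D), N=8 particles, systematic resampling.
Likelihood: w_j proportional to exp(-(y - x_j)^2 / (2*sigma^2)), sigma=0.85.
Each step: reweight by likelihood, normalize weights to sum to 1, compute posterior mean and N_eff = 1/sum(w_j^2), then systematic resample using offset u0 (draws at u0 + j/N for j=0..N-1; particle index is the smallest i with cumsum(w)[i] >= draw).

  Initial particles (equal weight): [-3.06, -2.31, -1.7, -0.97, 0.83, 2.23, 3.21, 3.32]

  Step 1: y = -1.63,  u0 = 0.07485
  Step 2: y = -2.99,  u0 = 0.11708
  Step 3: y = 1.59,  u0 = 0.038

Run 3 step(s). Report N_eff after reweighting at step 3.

step 1: w=[0.0893, 0.2669, 0.3663, 0.2719, 0.0056, 0.0000, 0.0000, 0.0000]  mean=-1.7716  Neff=3.4799  idx=[0, 1, 1, 2, 2, 2, 3, 3]
step 2: w=[0.2834, 0.2065, 0.2065, 0.0899, 0.0899, 0.0899, 0.0169, 0.0169]  mean=-2.3128  Neff=5.2502  idx=[0, 0, 1, 2, 2, 3, 4, 7]
step 3: w=[0.0000, 0.0000, 0.0023, 0.0023, 0.0023, 0.0468, 0.0468, 0.8995]  mean=-1.0475  Neff=1.2292  idx=[5, 7, 7, 7, 7, 7, 7, 7]

N_eff = 1.2292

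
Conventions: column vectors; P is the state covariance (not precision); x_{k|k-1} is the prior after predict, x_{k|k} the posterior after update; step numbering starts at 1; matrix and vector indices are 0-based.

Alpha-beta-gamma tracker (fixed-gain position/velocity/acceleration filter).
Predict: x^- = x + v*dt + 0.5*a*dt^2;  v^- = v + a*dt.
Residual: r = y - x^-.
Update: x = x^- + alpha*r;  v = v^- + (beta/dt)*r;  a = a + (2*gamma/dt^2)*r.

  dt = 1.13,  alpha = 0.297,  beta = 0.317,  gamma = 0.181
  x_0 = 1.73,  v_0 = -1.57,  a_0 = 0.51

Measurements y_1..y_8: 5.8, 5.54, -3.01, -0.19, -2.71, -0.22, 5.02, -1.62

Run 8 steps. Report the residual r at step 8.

step 1: x_pred=0.2815  r=5.5185  x^+=1.9205  v^+=0.5544  a^+=2.0745
step 2: x_pred=3.8714  r=1.6686  x^+=4.3670  v^+=3.3667  a^+=2.5475
step 3: x_pred=9.7978  r=-12.8078  x^+=5.9939  v^+=2.6524  a^+=-1.0835
step 4: x_pred=8.2993  r=-8.4893  x^+=5.7780  v^+=-0.9535  a^+=-3.4902
step 5: x_pred=2.4723  r=-5.1823  x^+=0.9331  v^+=-6.3512  a^+=-4.9594
step 6: x_pred=-9.4100  r=9.1900  x^+=-6.6806  v^+=-9.3772  a^+=-2.3540
step 7: x_pred=-18.7797  r=23.7997  x^+=-11.7112  v^+=-5.3606  a^+=4.3932
step 8: x_pred=-14.9639  r=13.3439  x^+=-11.0007  v^+=3.3470  a^+=8.1762

resid = 13.3439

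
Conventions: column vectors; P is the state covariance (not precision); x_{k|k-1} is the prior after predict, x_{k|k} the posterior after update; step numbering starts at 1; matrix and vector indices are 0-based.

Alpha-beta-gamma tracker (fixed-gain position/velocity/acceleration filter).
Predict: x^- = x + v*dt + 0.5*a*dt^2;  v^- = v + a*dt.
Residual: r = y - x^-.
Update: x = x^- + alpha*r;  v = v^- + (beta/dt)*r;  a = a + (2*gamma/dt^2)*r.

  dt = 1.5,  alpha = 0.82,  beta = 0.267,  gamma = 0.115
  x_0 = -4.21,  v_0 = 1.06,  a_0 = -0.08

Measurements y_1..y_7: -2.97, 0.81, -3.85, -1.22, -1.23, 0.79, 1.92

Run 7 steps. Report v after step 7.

step 1: x_pred=-2.7100  r=-0.2600  x^+=-2.9232  v^+=0.8937  a^+=-0.1066
step 2: x_pred=-1.7025  r=2.5125  x^+=0.3577  v^+=1.1811  a^+=0.1503
step 3: x_pred=2.2984  r=-6.1484  x^+=-2.7433  v^+=0.3121  a^+=-0.4782
step 4: x_pred=-2.8132  r=1.5932  x^+=-1.5068  v^+=-0.1217  a^+=-0.3154
step 5: x_pred=-2.0442  r=0.8142  x^+=-1.3766  v^+=-0.4499  a^+=-0.2322
step 6: x_pred=-2.3125  r=3.1025  x^+=0.2315  v^+=-0.2459  a^+=0.0850
step 7: x_pred=-0.0416  r=1.9616  x^+=1.5669  v^+=0.2308  a^+=0.2855

v_post = 0.2308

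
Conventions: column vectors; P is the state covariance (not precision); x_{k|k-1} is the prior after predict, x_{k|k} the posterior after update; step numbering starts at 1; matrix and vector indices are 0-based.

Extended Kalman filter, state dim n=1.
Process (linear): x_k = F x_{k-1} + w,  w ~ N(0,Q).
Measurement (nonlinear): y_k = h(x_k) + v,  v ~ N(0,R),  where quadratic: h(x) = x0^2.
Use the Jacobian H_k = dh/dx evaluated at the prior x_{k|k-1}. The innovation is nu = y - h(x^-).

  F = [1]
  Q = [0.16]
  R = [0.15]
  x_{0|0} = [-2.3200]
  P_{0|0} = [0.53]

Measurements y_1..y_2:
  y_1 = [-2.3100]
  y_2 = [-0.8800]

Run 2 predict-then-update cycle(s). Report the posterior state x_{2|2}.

x_post = [-0.0149]

step 1: x^-=[-2.3200]  P^-=[0.6900]  H_jac=[-4.6400]  S=[15.0054]  K=[-0.2134]  nu=[-7.6924]  x^+=[-0.6787]  P^+=[0.0069]
step 2: x^-=[-0.6787]  P^-=[0.1669]  H_jac=[-1.3575]  S=[0.4575]  K=[-0.4952]  nu=[-1.3407]  x^+=[-0.0149]  P^+=[0.0547]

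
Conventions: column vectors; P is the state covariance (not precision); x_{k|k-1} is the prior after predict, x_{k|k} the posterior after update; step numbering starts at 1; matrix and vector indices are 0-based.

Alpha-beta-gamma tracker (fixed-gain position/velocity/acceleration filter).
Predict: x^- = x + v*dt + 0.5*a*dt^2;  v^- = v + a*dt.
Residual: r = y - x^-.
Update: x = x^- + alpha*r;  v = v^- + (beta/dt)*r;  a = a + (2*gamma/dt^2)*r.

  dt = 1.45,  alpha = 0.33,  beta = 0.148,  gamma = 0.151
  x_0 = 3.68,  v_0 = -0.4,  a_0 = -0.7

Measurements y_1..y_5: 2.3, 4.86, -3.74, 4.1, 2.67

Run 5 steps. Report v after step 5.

v_post = 0.7083

step 1: x_pred=2.3641  r=-0.0641  x^+=2.3430  v^+=-1.4215  a^+=-0.7092
step 2: x_pred=-0.4638  r=5.3238  x^+=1.2930  v^+=-1.9065  a^+=0.0555
step 3: x_pred=-1.4131  r=-2.3269  x^+=-2.1809  v^+=-2.0635  a^+=-0.2787
step 4: x_pred=-5.4661  r=9.5661  x^+=-2.3093  v^+=-1.4913  a^+=1.0953
step 5: x_pred=-3.3202  r=5.9902  x^+=-1.3435  v^+=0.7083  a^+=1.9557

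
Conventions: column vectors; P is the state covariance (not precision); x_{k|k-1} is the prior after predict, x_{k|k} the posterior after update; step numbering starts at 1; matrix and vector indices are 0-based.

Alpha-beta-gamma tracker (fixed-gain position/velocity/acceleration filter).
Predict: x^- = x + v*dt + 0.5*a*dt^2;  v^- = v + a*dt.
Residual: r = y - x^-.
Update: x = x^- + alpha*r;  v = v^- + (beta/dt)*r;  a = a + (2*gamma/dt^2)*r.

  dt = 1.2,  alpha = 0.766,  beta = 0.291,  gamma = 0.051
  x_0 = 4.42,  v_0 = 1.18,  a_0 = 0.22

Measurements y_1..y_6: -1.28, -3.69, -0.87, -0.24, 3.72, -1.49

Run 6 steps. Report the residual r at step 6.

step 1: x_pred=5.9944  r=-7.2744  x^+=0.4222  v^+=-0.3200  a^+=-0.2953
step 2: x_pred=-0.1744  r=-3.5156  x^+=-2.8674  v^+=-1.5269  a^+=-0.5443
step 3: x_pred=-5.0915  r=4.2215  x^+=-1.8578  v^+=-1.1563  a^+=-0.2453
step 4: x_pred=-3.4220  r=3.1820  x^+=-0.9846  v^+=-0.6790  a^+=-0.0199
step 5: x_pred=-1.8137  r=5.5337  x^+=2.4251  v^+=0.6391  a^+=0.3721
step 6: x_pred=3.4599  r=-4.9499  x^+=-0.3317  v^+=-0.1148  a^+=0.0215

resid = -4.9499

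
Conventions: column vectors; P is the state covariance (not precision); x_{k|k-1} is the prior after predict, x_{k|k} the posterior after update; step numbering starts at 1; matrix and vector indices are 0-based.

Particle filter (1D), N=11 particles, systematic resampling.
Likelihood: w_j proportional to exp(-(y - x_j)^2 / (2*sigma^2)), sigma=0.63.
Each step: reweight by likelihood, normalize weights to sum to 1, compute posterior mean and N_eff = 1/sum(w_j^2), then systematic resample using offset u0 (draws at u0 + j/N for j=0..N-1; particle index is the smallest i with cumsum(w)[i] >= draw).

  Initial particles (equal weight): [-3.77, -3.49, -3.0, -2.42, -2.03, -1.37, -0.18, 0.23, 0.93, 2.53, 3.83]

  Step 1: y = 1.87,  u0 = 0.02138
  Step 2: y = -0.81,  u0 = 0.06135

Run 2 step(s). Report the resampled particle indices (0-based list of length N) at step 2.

resampled_idx = [0, 0, 0, 0, 0, 0, 0, 0, 1, 3, 4]

step 1: w=[0.0000, 0.0000, 0.0000, 0.0000, 0.0000, 0.0000, 0.0053, 0.0354, 0.3448, 0.6062, 0.0083]  mean=1.8934  Neff=2.0503  idx=[7, 8, 8, 8, 8, 9, 9, 9, 9, 9, 9]
step 2: w=[0.7437, 0.0641, 0.0641, 0.0641, 0.0641, 0.0000, 0.0000, 0.0000, 0.0000, 0.0000, 0.0000]  mean=0.4095  Neff=1.7560  idx=[0, 0, 0, 0, 0, 0, 0, 0, 1, 3, 4]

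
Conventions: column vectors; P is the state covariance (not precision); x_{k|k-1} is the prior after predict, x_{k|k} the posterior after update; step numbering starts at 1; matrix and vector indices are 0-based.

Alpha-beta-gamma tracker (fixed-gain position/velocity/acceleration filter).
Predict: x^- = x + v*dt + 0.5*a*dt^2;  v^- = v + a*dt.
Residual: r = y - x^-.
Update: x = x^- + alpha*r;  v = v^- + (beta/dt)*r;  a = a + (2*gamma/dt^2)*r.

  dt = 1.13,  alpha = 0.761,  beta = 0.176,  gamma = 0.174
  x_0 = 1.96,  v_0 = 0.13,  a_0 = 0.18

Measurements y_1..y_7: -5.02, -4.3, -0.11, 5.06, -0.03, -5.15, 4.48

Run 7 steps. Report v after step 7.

v_post = 3.6344

step 1: x_pred=2.2218  r=-7.2418  x^+=-3.2892  v^+=-0.7945  a^+=-1.7937
step 2: x_pred=-5.3322  r=1.0322  x^+=-4.5467  v^+=-2.6606  a^+=-1.5123
step 3: x_pred=-8.5187  r=8.4087  x^+=-2.1197  v^+=-3.0599  a^+=0.7793
step 4: x_pred=-5.0798  r=10.1398  x^+=2.6366  v^+=-0.5999  a^+=3.5428
step 5: x_pred=4.2205  r=-4.2505  x^+=0.9859  v^+=2.7414  a^+=2.3843
step 6: x_pred=5.6059  r=-10.7559  x^+=-2.5793  v^+=3.7604  a^+=-0.5470
step 7: x_pred=1.3207  r=3.1593  x^+=3.7249  v^+=3.6344  a^+=0.3140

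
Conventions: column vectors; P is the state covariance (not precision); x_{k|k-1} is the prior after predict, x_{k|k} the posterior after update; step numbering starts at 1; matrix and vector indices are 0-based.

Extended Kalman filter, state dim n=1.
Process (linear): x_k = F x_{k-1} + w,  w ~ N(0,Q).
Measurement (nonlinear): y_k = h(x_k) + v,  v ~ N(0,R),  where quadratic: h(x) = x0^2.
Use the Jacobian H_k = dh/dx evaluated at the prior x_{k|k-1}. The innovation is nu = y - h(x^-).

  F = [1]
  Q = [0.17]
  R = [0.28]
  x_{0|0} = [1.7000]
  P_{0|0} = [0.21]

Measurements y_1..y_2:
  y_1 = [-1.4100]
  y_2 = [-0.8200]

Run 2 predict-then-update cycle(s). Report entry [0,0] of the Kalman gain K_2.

K[0,0] = 0.4093

step 1: x^-=[1.7000]  P^-=[0.3800]  H_jac=[3.4000]  S=[4.6728]  K=[0.2765]  nu=[-4.3000]  x^+=[0.5111]  P^+=[0.0228]
step 2: x^-=[0.5111]  P^-=[0.1928]  H_jac=[1.0222]  S=[0.4814]  K=[0.4093]  nu=[-1.0812]  x^+=[0.0685]  P^+=[0.1121]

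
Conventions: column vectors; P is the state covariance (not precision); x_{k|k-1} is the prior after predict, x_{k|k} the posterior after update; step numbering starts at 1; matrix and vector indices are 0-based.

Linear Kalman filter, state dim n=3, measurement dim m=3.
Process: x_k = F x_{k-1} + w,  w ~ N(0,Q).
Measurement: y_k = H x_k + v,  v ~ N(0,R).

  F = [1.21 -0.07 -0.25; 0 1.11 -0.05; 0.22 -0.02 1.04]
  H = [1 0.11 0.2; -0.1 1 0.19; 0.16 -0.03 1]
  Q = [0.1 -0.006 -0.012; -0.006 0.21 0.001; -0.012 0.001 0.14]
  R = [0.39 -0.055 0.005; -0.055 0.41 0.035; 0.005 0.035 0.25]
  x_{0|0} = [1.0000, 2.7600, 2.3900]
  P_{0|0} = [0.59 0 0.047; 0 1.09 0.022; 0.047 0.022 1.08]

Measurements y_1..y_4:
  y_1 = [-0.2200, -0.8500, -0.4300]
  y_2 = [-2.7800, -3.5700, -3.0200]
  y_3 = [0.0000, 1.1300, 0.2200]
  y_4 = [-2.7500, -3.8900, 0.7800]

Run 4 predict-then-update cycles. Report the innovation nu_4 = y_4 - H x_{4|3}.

innov = [-2.3043, -3.4172, 1.6819]

step 1: x^-=[0.4193, 2.9441, 2.6504]  P^-=[1.0090 -0.0861 -0.0791; -0.0861 1.5532 -0.0545; -0.0791 -0.0545 1.3577]  S=[1.4191 -0.0441 0.3466; -0.0441 2.0219 0.1676; 0.3466 0.1676 1.6137]  K=[0.7134 -0.0767 -0.0927; 0.1200 0.7848 -0.1784; -0.0745 0.0327 0.8471]  nu=[-1.4932, -4.2557, -3.0592]  x^+=[-0.0362, -0.0290, 0.0308]  P^+=[0.2996 -0.0305 -0.0711; -0.0305 0.3063 -0.0025; -0.0711 -0.0025 0.2239]
step 2: x^-=[-0.0495, -0.0338, 0.0247]  P^-=[0.6022 -0.0629 -0.0743; -0.0629 0.5883 -0.0270; -0.0743 -0.0270 0.3646]  S=[0.9692 -0.1175 0.0937; -0.1175 1.0226 0.0451; 0.0937 0.0451 0.6090]  K=[0.5958 -0.0637 -0.0475; 0.0822 0.5923 -0.1463; -0.0594 0.0159 0.5884]  nu=[-2.7318, -3.5459, -3.0378]  x^+=[-1.3067, -1.9142, -1.6569]  P^+=[0.2488 -0.0258 -0.0517; -0.0258 0.2314 -0.0044; -0.0517 -0.0044 0.1555]
step 3: x^-=[-1.0329, -2.0419, -1.9724]  P^-=[0.5106 -0.0524 -0.0468; -0.0524 0.4960 -0.0230; -0.0468 -0.0230 0.2971]  S=[0.8873 -0.1051 0.0944; -0.1051 0.9254 0.0402; 0.0944 0.0402 0.5475]  K=[0.5543 -0.0574 -0.0248; 0.0773 0.5518 -0.1384; -0.0443 0.0128 0.5369]  nu=[1.6520, 3.4434, 2.2964]  x^+=[-0.3718, -0.3320, -0.7684]  P^+=[0.2304 -0.0237 -0.0430; -0.0237 0.2156 -0.0046; -0.0430 -0.0046 0.1412]
step 4: x^-=[-0.2345, -0.3301, -0.8743]  P^-=[0.4771 -0.0489 -0.0376; -0.0489 0.4766 -0.0218; -0.0376 -0.0218 0.2847]  S=[0.8575 -0.0991 0.0963; -0.0991 0.9045 0.0401; 0.0963 0.0401 0.5371]  K=[0.5369 -0.0552 -0.0172; 0.0769 0.5421 -0.1361; -0.0378 0.0124 0.5259]  nu=[-2.3043, -3.4172, 1.6819]  x^+=[-1.3122, -2.5888, 0.0551]  P^+=[0.2228 -0.0229 -0.0399; -0.0229 0.2119 -0.0046; -0.0399 -0.0046 0.1380]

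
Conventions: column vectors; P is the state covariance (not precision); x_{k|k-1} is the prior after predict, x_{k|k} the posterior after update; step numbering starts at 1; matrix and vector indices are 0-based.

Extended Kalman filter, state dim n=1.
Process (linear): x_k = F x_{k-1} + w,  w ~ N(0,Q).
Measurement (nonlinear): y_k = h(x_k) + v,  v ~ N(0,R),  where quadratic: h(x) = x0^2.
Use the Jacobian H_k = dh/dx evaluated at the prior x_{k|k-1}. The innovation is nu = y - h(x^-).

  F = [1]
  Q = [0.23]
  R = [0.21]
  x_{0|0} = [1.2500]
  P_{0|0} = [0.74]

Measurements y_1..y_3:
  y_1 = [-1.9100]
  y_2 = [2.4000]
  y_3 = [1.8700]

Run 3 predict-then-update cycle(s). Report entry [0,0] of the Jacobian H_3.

H_jac[0,0] = -1.2455

step 1: x^-=[1.2500]  P^-=[0.9700]  H_jac=[2.5000]  S=[6.2725]  K=[0.3866]  nu=[-3.4725]  x^+=[-0.0925]  P^+=[0.0325]
step 2: x^-=[-0.0925]  P^-=[0.2625]  H_jac=[-0.1850]  S=[0.2190]  K=[-0.2217]  nu=[2.3914]  x^+=[-0.6228]  P^+=[0.2517]
step 3: x^-=[-0.6228]  P^-=[0.4817]  H_jac=[-1.2455]  S=[0.9573]  K=[-0.6267]  nu=[1.4822]  x^+=[-1.5517]  P^+=[0.1057]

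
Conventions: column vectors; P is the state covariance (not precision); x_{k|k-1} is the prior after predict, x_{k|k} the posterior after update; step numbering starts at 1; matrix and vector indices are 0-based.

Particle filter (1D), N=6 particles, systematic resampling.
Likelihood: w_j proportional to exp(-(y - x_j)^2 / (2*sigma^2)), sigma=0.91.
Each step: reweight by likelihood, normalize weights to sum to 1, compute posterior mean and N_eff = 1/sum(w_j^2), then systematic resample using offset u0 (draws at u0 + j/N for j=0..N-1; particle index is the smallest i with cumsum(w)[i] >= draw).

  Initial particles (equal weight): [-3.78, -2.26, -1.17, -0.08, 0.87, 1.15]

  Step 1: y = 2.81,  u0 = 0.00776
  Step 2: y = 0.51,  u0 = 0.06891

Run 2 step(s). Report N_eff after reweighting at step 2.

N_eff = 5.9636

step 1: w=[0.0000, 0.0000, 0.0002, 0.0216, 0.3447, 0.6335]  mean=1.0264  Neff=1.9209  idx=[3, 4, 4, 5, 5, 5]
step 2: w=[0.1620, 0.1849, 0.1849, 0.1561, 0.1561, 0.1561]  mean=0.8472  Neff=5.9636  idx=[0, 1, 2, 3, 4, 5]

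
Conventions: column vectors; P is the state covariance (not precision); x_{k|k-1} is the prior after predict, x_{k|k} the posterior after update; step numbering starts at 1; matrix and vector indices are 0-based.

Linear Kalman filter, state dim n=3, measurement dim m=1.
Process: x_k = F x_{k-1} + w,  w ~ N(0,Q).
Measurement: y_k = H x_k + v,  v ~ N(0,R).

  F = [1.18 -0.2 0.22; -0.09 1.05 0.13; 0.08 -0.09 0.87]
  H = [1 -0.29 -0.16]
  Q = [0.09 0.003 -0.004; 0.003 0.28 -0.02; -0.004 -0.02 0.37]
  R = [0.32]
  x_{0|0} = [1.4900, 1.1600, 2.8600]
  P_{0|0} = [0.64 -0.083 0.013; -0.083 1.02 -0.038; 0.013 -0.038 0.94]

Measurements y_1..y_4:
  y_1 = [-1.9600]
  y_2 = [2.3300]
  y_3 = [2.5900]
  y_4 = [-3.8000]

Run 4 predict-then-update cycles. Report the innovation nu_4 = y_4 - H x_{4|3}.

innov = [-6.8739]

step 1: x^-=[2.1554, 1.4557, 2.5030]  P^-=[1.1167 -0.3627 0.2858; -0.3627 1.4306 -0.0575; 0.2858 -0.0575 1.1028]  S=[1.6988]  K=[0.6923; -0.4523; 0.0742]  nu=[-3.2928]  x^+=[-0.1243, 2.9450, 2.2588]  P^+=[0.3024 0.1693 0.1985; 0.1693 1.0831 -0.0005; 0.1985 -0.0005 1.0935]
step 2: x^-=[-0.2387, 3.3971, 1.6902]  P^-=[0.6305 0.0139 0.4401; 0.0139 1.4583 0.0008; 0.4401 0.0008 1.2336]  S=[0.9559]  K=[0.5817; -0.4280; 0.2536]  nu=[3.8243]  x^+=[1.9860, 1.7604, 2.6601]  P^+=[0.3070 0.2519 0.2990; 0.2519 1.2832 0.1046; 0.2990 0.1046 1.1721]
step 3: x^-=[2.5766, 2.0155, 2.3147]  P^-=[0.6527 0.1125 0.5336; 0.1125 1.6910 0.0863; 0.5336 0.0863 1.2912]  S=[0.9200]  K=[0.5812; -0.4258; 0.3283]  nu=[0.9683]  x^+=[3.1394, 1.6032, 2.6326]  P^+=[0.3419 0.3402 0.3581; 0.3402 1.5242 0.2149; 0.3581 0.2149 1.1920]
step 4: x^-=[3.9630, 1.7431, 2.3972]  P^-=[0.6912 0.2002 0.5746; 0.2002 1.9693 0.1691; 0.5746 0.1691 1.2981]  S=[0.9258]  K=[0.5846; -0.4299; 0.3433]  nu=[-6.8739]  x^+=[-0.0556, 4.6982, 0.0373]  P^+=[0.3748 0.4328 0.3888; 0.4328 1.7982 0.3057; 0.3888 0.3057 1.1890]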